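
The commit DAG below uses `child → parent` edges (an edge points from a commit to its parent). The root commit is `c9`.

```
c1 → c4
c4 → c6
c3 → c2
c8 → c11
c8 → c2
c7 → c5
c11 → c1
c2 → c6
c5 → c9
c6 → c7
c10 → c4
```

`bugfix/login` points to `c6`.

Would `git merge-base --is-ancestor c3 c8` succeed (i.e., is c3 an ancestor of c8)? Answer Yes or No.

Ancestors of c8: {c1, c11, c2, c4, c5, c6, c7, c8, c9}.
c3 is not in that set, so it is not an ancestor of c8.

No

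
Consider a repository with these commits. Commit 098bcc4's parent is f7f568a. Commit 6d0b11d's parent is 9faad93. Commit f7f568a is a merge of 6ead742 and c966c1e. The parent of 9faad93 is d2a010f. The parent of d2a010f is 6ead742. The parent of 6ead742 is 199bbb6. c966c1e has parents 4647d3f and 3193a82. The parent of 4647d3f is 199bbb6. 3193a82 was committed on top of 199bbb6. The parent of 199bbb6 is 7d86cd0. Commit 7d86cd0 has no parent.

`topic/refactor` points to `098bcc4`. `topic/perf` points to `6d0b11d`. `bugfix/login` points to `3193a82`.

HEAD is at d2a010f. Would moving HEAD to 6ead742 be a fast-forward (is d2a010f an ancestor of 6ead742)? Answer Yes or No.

A fast-forward from d2a010f to 6ead742 is possible iff d2a010f is an ancestor of 6ead742.
Ancestors of 6ead742: {199bbb6, 6ead742, 7d86cd0}.
d2a010f is not among them, so fast-forward is not possible.

No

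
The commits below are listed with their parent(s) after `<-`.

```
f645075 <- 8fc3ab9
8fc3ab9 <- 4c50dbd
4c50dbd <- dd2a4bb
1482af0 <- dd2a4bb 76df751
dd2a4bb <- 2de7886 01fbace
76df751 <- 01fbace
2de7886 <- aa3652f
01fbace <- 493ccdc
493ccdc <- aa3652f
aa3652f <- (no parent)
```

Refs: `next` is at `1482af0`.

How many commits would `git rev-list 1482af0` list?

Walking parent pointers from 1482af0: reachable set = {01fbace, 1482af0, 2de7886, 493ccdc, 76df751, aa3652f, dd2a4bb}.
That is 7 commits.

7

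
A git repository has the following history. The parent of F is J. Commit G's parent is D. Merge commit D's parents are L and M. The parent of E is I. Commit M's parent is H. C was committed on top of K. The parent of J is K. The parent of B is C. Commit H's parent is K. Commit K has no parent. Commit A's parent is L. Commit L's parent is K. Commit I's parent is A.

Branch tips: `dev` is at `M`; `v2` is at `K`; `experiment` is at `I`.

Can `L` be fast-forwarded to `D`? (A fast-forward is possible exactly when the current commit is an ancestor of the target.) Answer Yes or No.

A fast-forward from L to D is possible iff L is an ancestor of D.
Ancestors of D: {D, H, K, L, M}.
L is among them, so fast-forward is possible.

Yes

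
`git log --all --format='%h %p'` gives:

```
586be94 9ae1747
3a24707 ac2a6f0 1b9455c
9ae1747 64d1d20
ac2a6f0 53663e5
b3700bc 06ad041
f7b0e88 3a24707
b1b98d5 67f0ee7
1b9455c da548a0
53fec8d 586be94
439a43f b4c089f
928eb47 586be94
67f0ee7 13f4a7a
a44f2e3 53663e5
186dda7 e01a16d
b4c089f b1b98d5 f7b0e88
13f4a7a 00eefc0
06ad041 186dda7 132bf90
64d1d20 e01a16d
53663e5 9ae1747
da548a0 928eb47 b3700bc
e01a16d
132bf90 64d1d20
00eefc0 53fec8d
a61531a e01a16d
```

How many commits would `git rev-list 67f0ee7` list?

Walking parent pointers from 67f0ee7: reachable set = {00eefc0, 13f4a7a, 53fec8d, 586be94, 64d1d20, 67f0ee7, 9ae1747, e01a16d}.
That is 8 commits.

8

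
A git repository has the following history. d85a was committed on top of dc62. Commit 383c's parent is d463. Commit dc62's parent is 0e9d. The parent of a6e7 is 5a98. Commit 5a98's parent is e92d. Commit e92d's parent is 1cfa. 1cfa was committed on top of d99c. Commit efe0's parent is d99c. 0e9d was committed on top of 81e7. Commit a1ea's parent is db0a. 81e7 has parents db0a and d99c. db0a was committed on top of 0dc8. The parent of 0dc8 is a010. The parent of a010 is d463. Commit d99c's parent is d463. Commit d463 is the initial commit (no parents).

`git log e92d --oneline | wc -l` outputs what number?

Walking parent pointers from e92d: reachable set = {1cfa, d463, d99c, e92d}.
That is 4 commits.

4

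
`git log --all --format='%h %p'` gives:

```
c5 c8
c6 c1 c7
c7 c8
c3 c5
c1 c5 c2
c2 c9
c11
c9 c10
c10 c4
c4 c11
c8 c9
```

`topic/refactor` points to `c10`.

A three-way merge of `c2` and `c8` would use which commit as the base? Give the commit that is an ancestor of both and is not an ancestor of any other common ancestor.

Ancestors of c2: {c10, c11, c2, c4, c9}.
Ancestors of c8: {c10, c11, c4, c8, c9}.
Common ancestors: {c10, c11, c4, c9}.
Among these, c9 is not an ancestor of any other common ancestor — it is the merge base.

c9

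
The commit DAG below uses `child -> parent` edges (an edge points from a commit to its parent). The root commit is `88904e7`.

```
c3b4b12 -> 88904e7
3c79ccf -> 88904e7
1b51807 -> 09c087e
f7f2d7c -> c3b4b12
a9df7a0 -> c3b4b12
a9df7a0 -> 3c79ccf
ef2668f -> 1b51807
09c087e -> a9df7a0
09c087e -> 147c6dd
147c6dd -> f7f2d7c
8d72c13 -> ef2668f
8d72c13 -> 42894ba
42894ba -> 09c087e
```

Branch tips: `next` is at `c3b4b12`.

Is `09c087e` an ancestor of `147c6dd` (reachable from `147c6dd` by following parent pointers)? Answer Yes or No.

Ancestors of 147c6dd: {147c6dd, 88904e7, c3b4b12, f7f2d7c}.
09c087e is not in that set, so it is not an ancestor of 147c6dd.

No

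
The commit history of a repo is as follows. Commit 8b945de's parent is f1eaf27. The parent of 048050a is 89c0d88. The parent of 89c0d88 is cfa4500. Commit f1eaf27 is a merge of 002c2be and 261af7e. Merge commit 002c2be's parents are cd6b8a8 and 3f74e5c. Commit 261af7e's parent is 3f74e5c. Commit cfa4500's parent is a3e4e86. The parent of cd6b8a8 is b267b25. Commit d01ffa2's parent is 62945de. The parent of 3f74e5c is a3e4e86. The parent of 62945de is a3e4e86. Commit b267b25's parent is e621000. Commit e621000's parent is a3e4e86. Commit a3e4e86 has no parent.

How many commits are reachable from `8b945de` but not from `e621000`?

7

Reachable from 8b945de: {002c2be, 261af7e, 3f74e5c, 8b945de, a3e4e86, b267b25, cd6b8a8, e621000, f1eaf27}.
Reachable from e621000: {a3e4e86, e621000}.
In 8b945de's history but not e621000's: {002c2be, 261af7e, 3f74e5c, 8b945de, b267b25, cd6b8a8, f1eaf27} — 7 commits.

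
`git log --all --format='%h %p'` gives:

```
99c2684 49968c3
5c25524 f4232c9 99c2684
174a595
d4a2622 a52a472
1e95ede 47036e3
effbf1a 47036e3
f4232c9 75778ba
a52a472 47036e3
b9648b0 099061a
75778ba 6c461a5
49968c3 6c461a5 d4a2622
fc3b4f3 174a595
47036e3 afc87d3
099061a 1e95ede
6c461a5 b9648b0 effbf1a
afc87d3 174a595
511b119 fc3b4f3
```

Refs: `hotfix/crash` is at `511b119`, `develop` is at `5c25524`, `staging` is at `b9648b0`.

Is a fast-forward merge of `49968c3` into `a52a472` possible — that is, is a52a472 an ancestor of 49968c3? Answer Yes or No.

A fast-forward from a52a472 to 49968c3 is possible iff a52a472 is an ancestor of 49968c3.
Ancestors of 49968c3: {099061a, 174a595, 1e95ede, 47036e3, 49968c3, 6c461a5, a52a472, afc87d3, b9648b0, d4a2622, effbf1a}.
a52a472 is among them, so fast-forward is possible.

Yes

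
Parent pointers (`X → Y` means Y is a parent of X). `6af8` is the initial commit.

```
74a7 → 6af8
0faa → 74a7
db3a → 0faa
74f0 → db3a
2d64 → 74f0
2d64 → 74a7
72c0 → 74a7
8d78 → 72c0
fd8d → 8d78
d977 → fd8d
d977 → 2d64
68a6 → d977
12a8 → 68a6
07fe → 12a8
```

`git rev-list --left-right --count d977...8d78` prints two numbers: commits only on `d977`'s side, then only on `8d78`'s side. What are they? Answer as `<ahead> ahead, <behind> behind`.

6 ahead, 0 behind

Reachable from d977: {0faa, 2d64, 6af8, 72c0, 74a7, 74f0, 8d78, d977, db3a, fd8d}.
Reachable from 8d78: {6af8, 72c0, 74a7, 8d78}.
Only in d977's history (ahead): {0faa, 2d64, 74f0, d977, db3a, fd8d} — 6.
Only in 8d78's history (behind): {} — 0.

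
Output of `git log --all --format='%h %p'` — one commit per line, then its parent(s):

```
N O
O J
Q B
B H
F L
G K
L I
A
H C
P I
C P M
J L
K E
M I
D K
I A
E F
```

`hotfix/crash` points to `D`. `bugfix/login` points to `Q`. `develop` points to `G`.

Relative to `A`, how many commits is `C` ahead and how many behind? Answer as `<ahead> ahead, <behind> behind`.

4 ahead, 0 behind

Reachable from C: {A, C, I, M, P}.
Reachable from A: {A}.
Only in C's history (ahead): {C, I, M, P} — 4.
Only in A's history (behind): {} — 0.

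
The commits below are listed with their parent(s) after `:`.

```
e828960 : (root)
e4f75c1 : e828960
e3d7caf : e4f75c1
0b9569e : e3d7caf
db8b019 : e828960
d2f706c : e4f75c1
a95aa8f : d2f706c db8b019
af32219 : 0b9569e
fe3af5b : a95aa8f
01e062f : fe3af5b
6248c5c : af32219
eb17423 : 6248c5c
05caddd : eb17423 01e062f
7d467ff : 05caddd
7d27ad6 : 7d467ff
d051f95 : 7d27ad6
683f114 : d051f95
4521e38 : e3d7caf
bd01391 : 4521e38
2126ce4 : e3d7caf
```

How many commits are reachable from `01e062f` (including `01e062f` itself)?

7

Walking parent pointers from 01e062f: reachable set = {01e062f, a95aa8f, d2f706c, db8b019, e4f75c1, e828960, fe3af5b}.
That is 7 commits.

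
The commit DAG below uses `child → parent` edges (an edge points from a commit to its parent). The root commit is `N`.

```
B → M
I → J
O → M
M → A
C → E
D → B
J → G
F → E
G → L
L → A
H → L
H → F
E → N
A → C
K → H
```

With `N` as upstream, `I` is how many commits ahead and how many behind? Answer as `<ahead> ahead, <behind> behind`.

7 ahead, 0 behind

Reachable from I: {A, C, E, G, I, J, L, N}.
Reachable from N: {N}.
Only in I's history (ahead): {A, C, E, G, I, J, L} — 7.
Only in N's history (behind): {} — 0.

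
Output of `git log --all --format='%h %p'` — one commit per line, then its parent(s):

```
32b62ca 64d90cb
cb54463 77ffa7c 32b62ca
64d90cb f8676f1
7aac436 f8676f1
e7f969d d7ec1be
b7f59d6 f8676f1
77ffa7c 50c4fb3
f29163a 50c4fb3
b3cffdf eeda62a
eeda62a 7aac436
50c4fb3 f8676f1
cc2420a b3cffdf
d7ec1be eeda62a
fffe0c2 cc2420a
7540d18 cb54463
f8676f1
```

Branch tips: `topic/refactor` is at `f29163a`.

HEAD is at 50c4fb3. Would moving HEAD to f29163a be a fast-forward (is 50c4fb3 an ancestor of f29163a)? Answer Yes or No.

A fast-forward from 50c4fb3 to f29163a is possible iff 50c4fb3 is an ancestor of f29163a.
Ancestors of f29163a: {50c4fb3, f29163a, f8676f1}.
50c4fb3 is among them, so fast-forward is possible.

Yes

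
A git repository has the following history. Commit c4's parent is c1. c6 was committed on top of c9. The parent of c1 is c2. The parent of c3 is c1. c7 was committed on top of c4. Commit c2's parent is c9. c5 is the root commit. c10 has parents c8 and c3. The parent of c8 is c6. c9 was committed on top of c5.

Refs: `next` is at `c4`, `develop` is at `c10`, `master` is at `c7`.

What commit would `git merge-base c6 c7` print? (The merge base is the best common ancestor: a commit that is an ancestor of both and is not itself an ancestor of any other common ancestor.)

Ancestors of c6: {c5, c6, c9}.
Ancestors of c7: {c1, c2, c4, c5, c7, c9}.
Common ancestors: {c5, c9}.
Among these, c9 is not an ancestor of any other common ancestor — it is the merge base.

c9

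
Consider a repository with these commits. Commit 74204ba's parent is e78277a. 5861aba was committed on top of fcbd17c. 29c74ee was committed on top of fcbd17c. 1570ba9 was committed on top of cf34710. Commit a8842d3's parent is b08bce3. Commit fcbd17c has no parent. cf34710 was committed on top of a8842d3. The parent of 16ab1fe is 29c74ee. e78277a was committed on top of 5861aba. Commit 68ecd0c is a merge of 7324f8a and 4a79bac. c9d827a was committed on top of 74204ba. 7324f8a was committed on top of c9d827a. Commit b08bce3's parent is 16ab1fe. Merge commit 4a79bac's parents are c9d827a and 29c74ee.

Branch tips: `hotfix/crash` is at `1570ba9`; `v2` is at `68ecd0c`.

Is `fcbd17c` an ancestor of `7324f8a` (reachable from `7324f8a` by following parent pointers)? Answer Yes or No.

Ancestors of 7324f8a (commits reachable by following parents): {5861aba, 7324f8a, 74204ba, c9d827a, e78277a, fcbd17c}.
fcbd17c is in that set, so it is an ancestor of 7324f8a.

Yes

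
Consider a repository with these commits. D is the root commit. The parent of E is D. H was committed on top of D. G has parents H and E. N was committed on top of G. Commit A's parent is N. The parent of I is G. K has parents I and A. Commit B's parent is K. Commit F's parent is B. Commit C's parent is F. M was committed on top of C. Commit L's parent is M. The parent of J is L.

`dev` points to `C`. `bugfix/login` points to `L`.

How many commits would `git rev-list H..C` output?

Reachable from C: {A, B, C, D, E, F, G, H, I, K, N}.
Reachable from H: {D, H}.
In C's history but not H's: {A, B, C, E, F, G, I, K, N} — 9 commits.

9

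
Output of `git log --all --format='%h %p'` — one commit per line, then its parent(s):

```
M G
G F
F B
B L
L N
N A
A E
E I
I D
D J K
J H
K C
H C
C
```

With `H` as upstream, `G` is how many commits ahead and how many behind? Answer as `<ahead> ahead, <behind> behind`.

Reachable from G: {A, B, C, D, E, F, G, H, I, J, K, L, N}.
Reachable from H: {C, H}.
Only in G's history (ahead): {A, B, D, E, F, G, I, J, K, L, N} — 11.
Only in H's history (behind): {} — 0.

11 ahead, 0 behind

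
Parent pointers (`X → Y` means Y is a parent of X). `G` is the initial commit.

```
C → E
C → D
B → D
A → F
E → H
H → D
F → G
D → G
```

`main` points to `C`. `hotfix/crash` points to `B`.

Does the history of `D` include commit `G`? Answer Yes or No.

Ancestors of D (commits reachable by following parents): {D, G}.
G is in that set, so it is an ancestor of D.

Yes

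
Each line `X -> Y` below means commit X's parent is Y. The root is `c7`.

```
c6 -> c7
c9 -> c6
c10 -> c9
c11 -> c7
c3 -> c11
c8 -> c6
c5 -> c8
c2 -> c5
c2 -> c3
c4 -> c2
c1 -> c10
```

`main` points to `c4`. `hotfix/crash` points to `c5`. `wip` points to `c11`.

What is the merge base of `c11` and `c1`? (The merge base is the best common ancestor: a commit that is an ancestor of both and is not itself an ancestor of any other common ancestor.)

Ancestors of c11: {c11, c7}.
Ancestors of c1: {c1, c10, c6, c7, c9}.
Common ancestors: {c7}.
The only common ancestor is c7, so it is the merge base.

c7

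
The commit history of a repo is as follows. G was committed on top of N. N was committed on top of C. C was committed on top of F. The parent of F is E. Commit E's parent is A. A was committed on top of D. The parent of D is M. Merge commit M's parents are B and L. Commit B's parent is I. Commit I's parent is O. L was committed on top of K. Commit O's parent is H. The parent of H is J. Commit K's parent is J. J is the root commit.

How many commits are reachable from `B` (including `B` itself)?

Walking parent pointers from B: reachable set = {B, H, I, J, O}.
That is 5 commits.

5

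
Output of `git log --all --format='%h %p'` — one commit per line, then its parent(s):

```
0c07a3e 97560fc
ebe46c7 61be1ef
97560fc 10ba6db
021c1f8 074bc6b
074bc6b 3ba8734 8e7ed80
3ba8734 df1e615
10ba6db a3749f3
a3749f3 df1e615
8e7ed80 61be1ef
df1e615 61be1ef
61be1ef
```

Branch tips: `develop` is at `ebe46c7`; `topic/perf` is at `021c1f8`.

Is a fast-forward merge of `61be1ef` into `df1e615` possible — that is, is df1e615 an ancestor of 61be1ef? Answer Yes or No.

No

A fast-forward from df1e615 to 61be1ef is possible iff df1e615 is an ancestor of 61be1ef.
Ancestors of 61be1ef: {61be1ef}.
df1e615 is not among them, so fast-forward is not possible.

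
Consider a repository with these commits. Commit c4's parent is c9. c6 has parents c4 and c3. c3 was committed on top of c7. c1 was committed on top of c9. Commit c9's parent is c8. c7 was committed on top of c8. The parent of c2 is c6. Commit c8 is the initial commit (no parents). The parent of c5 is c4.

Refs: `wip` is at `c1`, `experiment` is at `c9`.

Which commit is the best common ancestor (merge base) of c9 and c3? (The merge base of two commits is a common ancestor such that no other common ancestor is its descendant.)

Ancestors of c9: {c8, c9}.
Ancestors of c3: {c3, c7, c8}.
Common ancestors: {c8}.
The only common ancestor is c8, so it is the merge base.

c8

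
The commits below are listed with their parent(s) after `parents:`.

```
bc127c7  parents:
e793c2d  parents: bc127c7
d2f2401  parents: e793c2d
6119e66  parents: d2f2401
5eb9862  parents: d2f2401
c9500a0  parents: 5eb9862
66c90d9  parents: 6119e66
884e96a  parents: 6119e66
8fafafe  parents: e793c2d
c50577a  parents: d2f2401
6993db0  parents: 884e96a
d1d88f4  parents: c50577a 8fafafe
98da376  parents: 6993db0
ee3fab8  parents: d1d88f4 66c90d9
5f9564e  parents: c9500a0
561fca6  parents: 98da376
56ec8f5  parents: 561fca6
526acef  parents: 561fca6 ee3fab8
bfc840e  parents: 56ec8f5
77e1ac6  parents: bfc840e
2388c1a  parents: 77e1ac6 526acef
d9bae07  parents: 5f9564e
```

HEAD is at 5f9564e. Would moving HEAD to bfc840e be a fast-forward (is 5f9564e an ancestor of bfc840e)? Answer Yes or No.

No

A fast-forward from 5f9564e to bfc840e is possible iff 5f9564e is an ancestor of bfc840e.
Ancestors of bfc840e: {561fca6, 56ec8f5, 6119e66, 6993db0, 884e96a, 98da376, bc127c7, bfc840e, d2f2401, e793c2d}.
5f9564e is not among them, so fast-forward is not possible.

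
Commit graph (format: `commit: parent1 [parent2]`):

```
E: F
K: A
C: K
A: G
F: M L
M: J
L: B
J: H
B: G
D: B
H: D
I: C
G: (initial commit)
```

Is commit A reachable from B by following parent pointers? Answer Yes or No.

No

Ancestors of B: {B, G}.
A is not in that set, so it is not an ancestor of B.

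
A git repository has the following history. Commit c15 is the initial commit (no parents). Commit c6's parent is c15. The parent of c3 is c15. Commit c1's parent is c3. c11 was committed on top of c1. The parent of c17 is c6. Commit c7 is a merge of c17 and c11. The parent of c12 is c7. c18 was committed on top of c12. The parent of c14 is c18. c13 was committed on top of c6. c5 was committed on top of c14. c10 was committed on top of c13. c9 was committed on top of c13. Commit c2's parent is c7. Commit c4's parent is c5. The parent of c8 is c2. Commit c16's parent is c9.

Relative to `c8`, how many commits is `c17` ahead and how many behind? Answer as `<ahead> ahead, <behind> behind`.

Reachable from c17: {c15, c17, c6}.
Reachable from c8: {c1, c11, c15, c17, c2, c3, c6, c7, c8}.
Only in c17's history (ahead): {} — 0.
Only in c8's history (behind): {c1, c11, c2, c3, c7, c8} — 6.

0 ahead, 6 behind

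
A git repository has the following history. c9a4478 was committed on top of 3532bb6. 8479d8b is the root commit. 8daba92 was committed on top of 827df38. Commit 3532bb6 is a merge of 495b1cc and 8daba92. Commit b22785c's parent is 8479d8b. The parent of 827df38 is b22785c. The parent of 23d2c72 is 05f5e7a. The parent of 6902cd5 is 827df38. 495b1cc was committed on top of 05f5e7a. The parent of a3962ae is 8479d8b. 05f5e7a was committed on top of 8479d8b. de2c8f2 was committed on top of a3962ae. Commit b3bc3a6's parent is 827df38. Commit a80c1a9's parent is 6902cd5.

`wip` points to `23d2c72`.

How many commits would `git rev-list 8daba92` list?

Walking parent pointers from 8daba92: reachable set = {827df38, 8479d8b, 8daba92, b22785c}.
That is 4 commits.

4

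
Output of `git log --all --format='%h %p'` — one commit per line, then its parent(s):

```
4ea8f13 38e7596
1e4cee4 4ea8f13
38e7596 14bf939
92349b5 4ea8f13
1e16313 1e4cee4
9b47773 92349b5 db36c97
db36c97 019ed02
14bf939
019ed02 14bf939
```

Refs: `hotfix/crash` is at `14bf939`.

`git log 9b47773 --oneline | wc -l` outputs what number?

Walking parent pointers from 9b47773: reachable set = {019ed02, 14bf939, 38e7596, 4ea8f13, 92349b5, 9b47773, db36c97}.
That is 7 commits.

7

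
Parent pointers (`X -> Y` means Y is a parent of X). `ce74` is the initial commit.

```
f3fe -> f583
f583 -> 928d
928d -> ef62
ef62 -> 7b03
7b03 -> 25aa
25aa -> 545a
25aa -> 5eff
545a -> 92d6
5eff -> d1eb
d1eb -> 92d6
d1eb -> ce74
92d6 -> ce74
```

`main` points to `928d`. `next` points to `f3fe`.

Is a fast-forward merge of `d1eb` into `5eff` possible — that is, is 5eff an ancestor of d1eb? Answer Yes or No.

A fast-forward from 5eff to d1eb is possible iff 5eff is an ancestor of d1eb.
Ancestors of d1eb: {92d6, ce74, d1eb}.
5eff is not among them, so fast-forward is not possible.

No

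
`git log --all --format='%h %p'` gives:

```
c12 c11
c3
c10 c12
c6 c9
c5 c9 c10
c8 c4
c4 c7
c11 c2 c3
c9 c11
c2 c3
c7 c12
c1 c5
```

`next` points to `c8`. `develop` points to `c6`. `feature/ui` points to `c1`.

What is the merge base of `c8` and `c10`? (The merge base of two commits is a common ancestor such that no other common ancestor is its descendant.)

c12

Ancestors of c8: {c11, c12, c2, c3, c4, c7, c8}.
Ancestors of c10: {c10, c11, c12, c2, c3}.
Common ancestors: {c11, c12, c2, c3}.
Among these, c12 is not an ancestor of any other common ancestor — it is the merge base.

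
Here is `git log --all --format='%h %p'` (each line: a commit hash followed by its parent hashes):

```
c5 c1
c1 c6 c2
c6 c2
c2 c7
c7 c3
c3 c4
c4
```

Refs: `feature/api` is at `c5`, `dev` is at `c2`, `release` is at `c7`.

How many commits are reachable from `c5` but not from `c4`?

Reachable from c5: {c1, c2, c3, c4, c5, c6, c7}.
Reachable from c4: {c4}.
In c5's history but not c4's: {c1, c2, c3, c5, c6, c7} — 6 commits.

6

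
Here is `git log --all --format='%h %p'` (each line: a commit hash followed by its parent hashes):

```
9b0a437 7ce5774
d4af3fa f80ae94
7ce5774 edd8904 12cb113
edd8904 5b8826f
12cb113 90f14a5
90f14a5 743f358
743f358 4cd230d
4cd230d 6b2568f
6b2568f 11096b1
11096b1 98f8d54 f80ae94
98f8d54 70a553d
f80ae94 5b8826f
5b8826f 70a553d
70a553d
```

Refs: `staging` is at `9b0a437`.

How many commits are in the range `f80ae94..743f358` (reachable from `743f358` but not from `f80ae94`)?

5

Reachable from 743f358: {11096b1, 4cd230d, 5b8826f, 6b2568f, 70a553d, 743f358, 98f8d54, f80ae94}.
Reachable from f80ae94: {5b8826f, 70a553d, f80ae94}.
In 743f358's history but not f80ae94's: {11096b1, 4cd230d, 6b2568f, 743f358, 98f8d54} — 5 commits.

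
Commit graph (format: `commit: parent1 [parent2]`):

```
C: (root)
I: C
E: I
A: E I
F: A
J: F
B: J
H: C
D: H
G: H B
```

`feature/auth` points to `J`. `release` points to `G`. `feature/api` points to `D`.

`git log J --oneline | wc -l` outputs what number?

6

Walking parent pointers from J: reachable set = {A, C, E, F, I, J}.
That is 6 commits.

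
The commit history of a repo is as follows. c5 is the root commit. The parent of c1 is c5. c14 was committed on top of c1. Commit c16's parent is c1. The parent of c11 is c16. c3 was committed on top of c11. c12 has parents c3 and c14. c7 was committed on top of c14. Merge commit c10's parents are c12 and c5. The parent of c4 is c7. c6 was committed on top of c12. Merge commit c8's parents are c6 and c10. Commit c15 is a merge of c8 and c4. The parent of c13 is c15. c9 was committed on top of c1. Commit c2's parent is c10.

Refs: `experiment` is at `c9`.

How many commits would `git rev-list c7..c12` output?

Reachable from c12: {c1, c11, c12, c14, c16, c3, c5}.
Reachable from c7: {c1, c14, c5, c7}.
In c12's history but not c7's: {c11, c12, c16, c3} — 4 commits.

4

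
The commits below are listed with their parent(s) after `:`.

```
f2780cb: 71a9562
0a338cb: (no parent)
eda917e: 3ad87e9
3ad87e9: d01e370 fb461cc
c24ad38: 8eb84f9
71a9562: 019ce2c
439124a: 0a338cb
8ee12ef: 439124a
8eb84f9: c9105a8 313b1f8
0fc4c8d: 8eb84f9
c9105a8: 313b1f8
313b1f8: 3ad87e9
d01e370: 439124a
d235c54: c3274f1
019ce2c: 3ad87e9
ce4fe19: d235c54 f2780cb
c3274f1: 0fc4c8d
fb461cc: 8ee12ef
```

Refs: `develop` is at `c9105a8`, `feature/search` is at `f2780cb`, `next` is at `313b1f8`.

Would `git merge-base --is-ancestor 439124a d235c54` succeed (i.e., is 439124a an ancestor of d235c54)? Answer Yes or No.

Ancestors of d235c54 (commits reachable by following parents): {0a338cb, 0fc4c8d, 313b1f8, 3ad87e9, 439124a, 8eb84f9, 8ee12ef, c3274f1, c9105a8, d01e370, d235c54, fb461cc}.
439124a is in that set, so it is an ancestor of d235c54.

Yes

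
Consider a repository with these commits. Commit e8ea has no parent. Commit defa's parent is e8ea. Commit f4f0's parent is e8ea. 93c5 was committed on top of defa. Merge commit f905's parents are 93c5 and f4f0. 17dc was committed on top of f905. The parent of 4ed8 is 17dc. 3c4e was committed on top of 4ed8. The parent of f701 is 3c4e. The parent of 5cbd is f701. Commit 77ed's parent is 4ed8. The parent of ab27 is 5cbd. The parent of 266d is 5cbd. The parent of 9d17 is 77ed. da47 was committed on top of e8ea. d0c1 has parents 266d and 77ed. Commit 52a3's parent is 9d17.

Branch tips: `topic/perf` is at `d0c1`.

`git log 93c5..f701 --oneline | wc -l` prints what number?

Reachable from f701: {17dc, 3c4e, 4ed8, 93c5, defa, e8ea, f4f0, f701, f905}.
Reachable from 93c5: {93c5, defa, e8ea}.
In f701's history but not 93c5's: {17dc, 3c4e, 4ed8, f4f0, f701, f905} — 6 commits.

6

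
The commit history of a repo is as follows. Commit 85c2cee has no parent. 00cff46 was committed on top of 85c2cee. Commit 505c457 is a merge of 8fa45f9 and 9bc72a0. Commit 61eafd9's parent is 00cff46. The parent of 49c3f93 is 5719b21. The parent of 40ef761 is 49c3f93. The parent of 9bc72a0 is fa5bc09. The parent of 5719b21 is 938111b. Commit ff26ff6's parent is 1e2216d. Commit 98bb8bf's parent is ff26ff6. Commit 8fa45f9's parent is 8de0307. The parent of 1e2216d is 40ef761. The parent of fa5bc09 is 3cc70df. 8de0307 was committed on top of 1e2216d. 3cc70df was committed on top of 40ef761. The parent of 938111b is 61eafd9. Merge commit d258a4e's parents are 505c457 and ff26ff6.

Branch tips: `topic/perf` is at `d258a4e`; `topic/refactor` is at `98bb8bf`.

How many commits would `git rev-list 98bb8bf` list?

Walking parent pointers from 98bb8bf: reachable set = {00cff46, 1e2216d, 40ef761, 49c3f93, 5719b21, 61eafd9, 85c2cee, 938111b, 98bb8bf, ff26ff6}.
That is 10 commits.

10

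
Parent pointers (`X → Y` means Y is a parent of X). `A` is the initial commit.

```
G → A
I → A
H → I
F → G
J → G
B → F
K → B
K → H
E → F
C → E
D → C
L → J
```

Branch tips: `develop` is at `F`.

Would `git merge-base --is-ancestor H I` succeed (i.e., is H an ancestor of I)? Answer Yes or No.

No

Ancestors of I: {A, I}.
H is not in that set, so it is not an ancestor of I.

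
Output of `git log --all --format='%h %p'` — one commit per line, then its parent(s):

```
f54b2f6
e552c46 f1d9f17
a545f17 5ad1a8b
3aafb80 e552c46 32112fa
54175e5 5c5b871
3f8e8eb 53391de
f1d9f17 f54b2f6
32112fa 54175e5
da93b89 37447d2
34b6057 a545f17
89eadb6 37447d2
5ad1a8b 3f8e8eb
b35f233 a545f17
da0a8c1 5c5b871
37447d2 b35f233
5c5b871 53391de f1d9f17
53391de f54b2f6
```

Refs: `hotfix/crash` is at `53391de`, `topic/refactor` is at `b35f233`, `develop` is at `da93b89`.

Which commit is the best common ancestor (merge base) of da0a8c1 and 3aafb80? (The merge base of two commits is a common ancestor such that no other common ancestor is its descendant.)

Ancestors of da0a8c1: {53391de, 5c5b871, da0a8c1, f1d9f17, f54b2f6}.
Ancestors of 3aafb80: {32112fa, 3aafb80, 53391de, 54175e5, 5c5b871, e552c46, f1d9f17, f54b2f6}.
Common ancestors: {53391de, 5c5b871, f1d9f17, f54b2f6}.
Among these, 5c5b871 is not an ancestor of any other common ancestor — it is the merge base.

5c5b871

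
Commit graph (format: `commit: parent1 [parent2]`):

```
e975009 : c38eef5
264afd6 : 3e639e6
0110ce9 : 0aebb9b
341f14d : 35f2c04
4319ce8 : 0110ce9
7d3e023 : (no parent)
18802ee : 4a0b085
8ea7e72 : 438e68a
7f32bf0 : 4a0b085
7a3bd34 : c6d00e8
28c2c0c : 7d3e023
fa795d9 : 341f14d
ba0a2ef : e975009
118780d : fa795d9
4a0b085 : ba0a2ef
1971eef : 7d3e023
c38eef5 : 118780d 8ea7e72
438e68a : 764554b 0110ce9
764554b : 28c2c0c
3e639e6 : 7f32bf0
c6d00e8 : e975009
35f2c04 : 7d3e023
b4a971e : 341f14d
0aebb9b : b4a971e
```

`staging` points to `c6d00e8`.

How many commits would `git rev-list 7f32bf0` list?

17

Walking parent pointers from 7f32bf0: reachable set = {0110ce9, 0aebb9b, 118780d, 28c2c0c, 341f14d, 35f2c04, 438e68a, 4a0b085, 764554b, 7d3e023, 7f32bf0, 8ea7e72, b4a971e, ba0a2ef, c38eef5, e975009, fa795d9}.
That is 17 commits.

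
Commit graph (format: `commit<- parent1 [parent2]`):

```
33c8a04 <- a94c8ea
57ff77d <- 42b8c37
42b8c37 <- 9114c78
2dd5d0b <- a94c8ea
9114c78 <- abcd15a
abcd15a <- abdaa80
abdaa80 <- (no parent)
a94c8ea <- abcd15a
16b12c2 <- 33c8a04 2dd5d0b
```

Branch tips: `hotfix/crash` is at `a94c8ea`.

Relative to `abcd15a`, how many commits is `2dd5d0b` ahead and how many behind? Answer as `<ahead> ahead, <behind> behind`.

2 ahead, 0 behind

Reachable from 2dd5d0b: {2dd5d0b, a94c8ea, abcd15a, abdaa80}.
Reachable from abcd15a: {abcd15a, abdaa80}.
Only in 2dd5d0b's history (ahead): {2dd5d0b, a94c8ea} — 2.
Only in abcd15a's history (behind): {} — 0.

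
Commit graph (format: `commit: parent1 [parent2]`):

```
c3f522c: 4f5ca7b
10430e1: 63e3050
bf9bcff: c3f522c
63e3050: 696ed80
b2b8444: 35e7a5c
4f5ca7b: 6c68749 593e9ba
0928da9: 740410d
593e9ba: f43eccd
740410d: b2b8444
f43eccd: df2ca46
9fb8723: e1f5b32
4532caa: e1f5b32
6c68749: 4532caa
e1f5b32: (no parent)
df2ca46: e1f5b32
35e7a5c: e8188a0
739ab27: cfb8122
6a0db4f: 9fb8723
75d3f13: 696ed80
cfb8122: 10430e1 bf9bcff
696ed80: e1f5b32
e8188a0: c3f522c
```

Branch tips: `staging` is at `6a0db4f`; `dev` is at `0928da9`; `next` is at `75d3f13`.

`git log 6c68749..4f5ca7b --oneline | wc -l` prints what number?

4

Reachable from 4f5ca7b: {4532caa, 4f5ca7b, 593e9ba, 6c68749, df2ca46, e1f5b32, f43eccd}.
Reachable from 6c68749: {4532caa, 6c68749, e1f5b32}.
In 4f5ca7b's history but not 6c68749's: {4f5ca7b, 593e9ba, df2ca46, f43eccd} — 4 commits.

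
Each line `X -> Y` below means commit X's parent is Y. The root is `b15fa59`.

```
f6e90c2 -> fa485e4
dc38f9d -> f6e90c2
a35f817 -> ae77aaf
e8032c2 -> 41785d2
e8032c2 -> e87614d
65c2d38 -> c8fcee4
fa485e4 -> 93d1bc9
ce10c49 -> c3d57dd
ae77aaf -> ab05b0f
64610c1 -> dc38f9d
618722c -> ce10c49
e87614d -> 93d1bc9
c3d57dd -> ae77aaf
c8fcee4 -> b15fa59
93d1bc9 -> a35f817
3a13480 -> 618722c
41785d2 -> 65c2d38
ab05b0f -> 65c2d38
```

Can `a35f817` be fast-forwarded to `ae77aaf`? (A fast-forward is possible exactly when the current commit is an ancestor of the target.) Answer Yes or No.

A fast-forward from a35f817 to ae77aaf is possible iff a35f817 is an ancestor of ae77aaf.
Ancestors of ae77aaf: {65c2d38, ab05b0f, ae77aaf, b15fa59, c8fcee4}.
a35f817 is not among them, so fast-forward is not possible.

No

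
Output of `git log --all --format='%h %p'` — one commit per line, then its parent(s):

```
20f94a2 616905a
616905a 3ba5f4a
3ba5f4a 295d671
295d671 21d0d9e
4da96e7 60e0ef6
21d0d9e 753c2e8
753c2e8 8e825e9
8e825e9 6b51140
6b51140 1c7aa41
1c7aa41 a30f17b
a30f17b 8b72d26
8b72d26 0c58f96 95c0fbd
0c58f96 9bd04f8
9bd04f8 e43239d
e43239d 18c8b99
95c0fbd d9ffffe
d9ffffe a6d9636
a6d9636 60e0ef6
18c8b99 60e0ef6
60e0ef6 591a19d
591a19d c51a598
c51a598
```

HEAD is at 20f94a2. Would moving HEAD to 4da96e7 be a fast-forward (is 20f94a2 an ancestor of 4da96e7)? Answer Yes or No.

A fast-forward from 20f94a2 to 4da96e7 is possible iff 20f94a2 is an ancestor of 4da96e7.
Ancestors of 4da96e7: {4da96e7, 591a19d, 60e0ef6, c51a598}.
20f94a2 is not among them, so fast-forward is not possible.

No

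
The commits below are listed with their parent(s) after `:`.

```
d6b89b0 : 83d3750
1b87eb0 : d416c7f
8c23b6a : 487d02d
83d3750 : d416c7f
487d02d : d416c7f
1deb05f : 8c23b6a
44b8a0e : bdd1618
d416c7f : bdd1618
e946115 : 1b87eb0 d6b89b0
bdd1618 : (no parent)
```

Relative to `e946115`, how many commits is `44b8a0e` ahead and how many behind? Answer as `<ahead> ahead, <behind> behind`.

Reachable from 44b8a0e: {44b8a0e, bdd1618}.
Reachable from e946115: {1b87eb0, 83d3750, bdd1618, d416c7f, d6b89b0, e946115}.
Only in 44b8a0e's history (ahead): {44b8a0e} — 1.
Only in e946115's history (behind): {1b87eb0, 83d3750, d416c7f, d6b89b0, e946115} — 5.

1 ahead, 5 behind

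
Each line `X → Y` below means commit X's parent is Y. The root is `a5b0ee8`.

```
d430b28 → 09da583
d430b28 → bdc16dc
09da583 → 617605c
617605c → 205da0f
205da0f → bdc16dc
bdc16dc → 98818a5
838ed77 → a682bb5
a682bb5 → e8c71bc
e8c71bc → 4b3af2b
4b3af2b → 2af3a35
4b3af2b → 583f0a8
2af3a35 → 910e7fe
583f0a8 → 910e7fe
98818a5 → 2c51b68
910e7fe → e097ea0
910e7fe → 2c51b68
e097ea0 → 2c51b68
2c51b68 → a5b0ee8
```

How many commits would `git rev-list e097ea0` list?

3

Walking parent pointers from e097ea0: reachable set = {2c51b68, a5b0ee8, e097ea0}.
That is 3 commits.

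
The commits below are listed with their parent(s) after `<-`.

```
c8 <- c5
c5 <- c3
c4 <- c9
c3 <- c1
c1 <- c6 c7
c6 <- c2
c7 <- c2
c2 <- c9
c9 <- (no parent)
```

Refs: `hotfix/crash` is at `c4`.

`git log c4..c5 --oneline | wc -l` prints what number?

Reachable from c5: {c1, c2, c3, c5, c6, c7, c9}.
Reachable from c4: {c4, c9}.
In c5's history but not c4's: {c1, c2, c3, c5, c6, c7} — 6 commits.

6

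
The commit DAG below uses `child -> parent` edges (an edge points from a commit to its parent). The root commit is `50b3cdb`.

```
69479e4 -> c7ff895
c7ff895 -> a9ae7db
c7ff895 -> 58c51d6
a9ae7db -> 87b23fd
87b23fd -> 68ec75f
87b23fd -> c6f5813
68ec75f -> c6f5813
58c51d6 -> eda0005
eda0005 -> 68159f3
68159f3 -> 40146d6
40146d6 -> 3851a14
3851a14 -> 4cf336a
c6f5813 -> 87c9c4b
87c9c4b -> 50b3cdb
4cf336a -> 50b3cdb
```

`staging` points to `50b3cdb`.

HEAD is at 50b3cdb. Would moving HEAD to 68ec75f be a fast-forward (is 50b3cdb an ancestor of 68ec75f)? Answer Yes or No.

Yes

A fast-forward from 50b3cdb to 68ec75f is possible iff 50b3cdb is an ancestor of 68ec75f.
Ancestors of 68ec75f: {50b3cdb, 68ec75f, 87c9c4b, c6f5813}.
50b3cdb is among them, so fast-forward is possible.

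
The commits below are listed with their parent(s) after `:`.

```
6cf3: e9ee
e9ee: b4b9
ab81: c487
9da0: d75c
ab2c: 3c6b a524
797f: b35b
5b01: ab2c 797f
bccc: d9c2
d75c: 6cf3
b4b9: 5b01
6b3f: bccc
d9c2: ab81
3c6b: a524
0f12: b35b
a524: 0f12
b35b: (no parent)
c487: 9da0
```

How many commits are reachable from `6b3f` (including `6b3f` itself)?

17

Walking parent pointers from 6b3f: reachable set = {0f12, 3c6b, 5b01, 6b3f, 6cf3, 797f, 9da0, a524, ab2c, ab81, b35b, b4b9, bccc, c487, d75c, d9c2, e9ee}.
That is 17 commits.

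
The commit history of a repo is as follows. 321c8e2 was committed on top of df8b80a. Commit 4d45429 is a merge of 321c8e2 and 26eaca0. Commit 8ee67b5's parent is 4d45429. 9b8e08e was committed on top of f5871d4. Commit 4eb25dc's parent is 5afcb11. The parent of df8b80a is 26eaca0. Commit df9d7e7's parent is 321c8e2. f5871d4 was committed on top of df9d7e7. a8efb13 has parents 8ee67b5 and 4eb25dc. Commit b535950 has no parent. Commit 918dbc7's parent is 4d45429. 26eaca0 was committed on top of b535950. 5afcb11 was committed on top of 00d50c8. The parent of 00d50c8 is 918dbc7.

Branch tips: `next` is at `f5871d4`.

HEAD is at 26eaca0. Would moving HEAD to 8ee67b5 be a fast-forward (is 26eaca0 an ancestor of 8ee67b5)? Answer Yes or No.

Yes

A fast-forward from 26eaca0 to 8ee67b5 is possible iff 26eaca0 is an ancestor of 8ee67b5.
Ancestors of 8ee67b5: {26eaca0, 321c8e2, 4d45429, 8ee67b5, b535950, df8b80a}.
26eaca0 is among them, so fast-forward is possible.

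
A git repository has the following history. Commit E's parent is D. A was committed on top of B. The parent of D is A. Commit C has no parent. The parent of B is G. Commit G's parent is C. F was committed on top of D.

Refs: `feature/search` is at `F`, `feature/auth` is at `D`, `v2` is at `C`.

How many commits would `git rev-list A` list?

Walking parent pointers from A: reachable set = {A, B, C, G}.
That is 4 commits.

4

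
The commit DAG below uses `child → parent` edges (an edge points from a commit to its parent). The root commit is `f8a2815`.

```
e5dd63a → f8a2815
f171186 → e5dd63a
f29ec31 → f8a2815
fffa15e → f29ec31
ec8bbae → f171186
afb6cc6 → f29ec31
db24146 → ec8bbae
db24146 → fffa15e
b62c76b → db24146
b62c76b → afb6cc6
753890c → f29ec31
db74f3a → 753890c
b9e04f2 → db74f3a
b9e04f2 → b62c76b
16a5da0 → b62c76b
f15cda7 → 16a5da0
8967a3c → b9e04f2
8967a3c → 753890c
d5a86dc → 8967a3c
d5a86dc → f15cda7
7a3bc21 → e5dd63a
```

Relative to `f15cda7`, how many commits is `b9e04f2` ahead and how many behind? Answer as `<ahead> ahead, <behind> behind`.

3 ahead, 2 behind

Reachable from b9e04f2: {753890c, afb6cc6, b62c76b, b9e04f2, db24146, db74f3a, e5dd63a, ec8bbae, f171186, f29ec31, f8a2815, fffa15e}.
Reachable from f15cda7: {16a5da0, afb6cc6, b62c76b, db24146, e5dd63a, ec8bbae, f15cda7, f171186, f29ec31, f8a2815, fffa15e}.
Only in b9e04f2's history (ahead): {753890c, b9e04f2, db74f3a} — 3.
Only in f15cda7's history (behind): {16a5da0, f15cda7} — 2.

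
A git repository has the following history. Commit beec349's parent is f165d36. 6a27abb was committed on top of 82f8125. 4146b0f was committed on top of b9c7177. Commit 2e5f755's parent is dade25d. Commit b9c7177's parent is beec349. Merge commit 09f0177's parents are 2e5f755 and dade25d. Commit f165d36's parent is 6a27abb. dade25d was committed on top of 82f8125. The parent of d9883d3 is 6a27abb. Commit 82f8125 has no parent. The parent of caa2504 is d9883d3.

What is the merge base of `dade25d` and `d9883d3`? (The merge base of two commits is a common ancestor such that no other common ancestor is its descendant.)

82f8125

Ancestors of dade25d: {82f8125, dade25d}.
Ancestors of d9883d3: {6a27abb, 82f8125, d9883d3}.
Common ancestors: {82f8125}.
The only common ancestor is 82f8125, so it is the merge base.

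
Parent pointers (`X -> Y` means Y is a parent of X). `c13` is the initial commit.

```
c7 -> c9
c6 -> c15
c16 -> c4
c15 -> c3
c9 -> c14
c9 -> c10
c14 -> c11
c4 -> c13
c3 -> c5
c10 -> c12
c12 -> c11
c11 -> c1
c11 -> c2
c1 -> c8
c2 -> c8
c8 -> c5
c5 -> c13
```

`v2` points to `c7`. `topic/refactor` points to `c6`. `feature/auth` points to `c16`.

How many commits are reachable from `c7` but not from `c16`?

Reachable from c7: {c1, c10, c11, c12, c13, c14, c2, c5, c7, c8, c9}.
Reachable from c16: {c13, c16, c4}.
In c7's history but not c16's: {c1, c10, c11, c12, c14, c2, c5, c7, c8, c9} — 10 commits.

10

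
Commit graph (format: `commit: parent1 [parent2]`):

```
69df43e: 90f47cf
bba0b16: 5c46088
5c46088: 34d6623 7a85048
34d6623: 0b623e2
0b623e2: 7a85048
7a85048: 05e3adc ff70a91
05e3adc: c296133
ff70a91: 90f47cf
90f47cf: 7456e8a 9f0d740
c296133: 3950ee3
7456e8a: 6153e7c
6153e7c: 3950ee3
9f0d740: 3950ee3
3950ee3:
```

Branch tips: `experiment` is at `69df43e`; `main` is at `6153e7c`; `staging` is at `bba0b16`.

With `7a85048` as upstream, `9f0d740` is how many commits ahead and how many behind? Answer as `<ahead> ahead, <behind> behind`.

Reachable from 9f0d740: {3950ee3, 9f0d740}.
Reachable from 7a85048: {05e3adc, 3950ee3, 6153e7c, 7456e8a, 7a85048, 90f47cf, 9f0d740, c296133, ff70a91}.
Only in 9f0d740's history (ahead): {} — 0.
Only in 7a85048's history (behind): {05e3adc, 6153e7c, 7456e8a, 7a85048, 90f47cf, c296133, ff70a91} — 7.

0 ahead, 7 behind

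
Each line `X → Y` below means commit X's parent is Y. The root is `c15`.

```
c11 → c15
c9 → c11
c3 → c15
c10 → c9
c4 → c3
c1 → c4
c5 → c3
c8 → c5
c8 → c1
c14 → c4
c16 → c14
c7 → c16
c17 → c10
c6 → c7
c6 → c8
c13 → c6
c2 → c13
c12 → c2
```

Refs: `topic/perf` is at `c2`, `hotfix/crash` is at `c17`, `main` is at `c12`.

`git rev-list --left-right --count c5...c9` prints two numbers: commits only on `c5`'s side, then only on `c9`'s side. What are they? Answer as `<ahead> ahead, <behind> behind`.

Reachable from c5: {c15, c3, c5}.
Reachable from c9: {c11, c15, c9}.
Only in c5's history (ahead): {c3, c5} — 2.
Only in c9's history (behind): {c11, c9} — 2.

2 ahead, 2 behind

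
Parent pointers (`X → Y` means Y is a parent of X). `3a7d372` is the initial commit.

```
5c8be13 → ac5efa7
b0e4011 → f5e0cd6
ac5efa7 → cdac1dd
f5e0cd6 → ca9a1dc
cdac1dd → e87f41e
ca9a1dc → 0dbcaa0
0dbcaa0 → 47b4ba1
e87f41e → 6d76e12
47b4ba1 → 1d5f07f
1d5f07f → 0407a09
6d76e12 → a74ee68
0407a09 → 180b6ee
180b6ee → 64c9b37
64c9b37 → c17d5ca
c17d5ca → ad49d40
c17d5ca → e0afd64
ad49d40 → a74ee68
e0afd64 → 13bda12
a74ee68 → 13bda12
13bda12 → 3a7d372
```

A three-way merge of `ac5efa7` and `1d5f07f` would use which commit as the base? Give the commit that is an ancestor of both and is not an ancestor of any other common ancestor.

Ancestors of ac5efa7: {13bda12, 3a7d372, 6d76e12, a74ee68, ac5efa7, cdac1dd, e87f41e}.
Ancestors of 1d5f07f: {0407a09, 13bda12, 180b6ee, 1d5f07f, 3a7d372, 64c9b37, a74ee68, ad49d40, c17d5ca, e0afd64}.
Common ancestors: {13bda12, 3a7d372, a74ee68}.
Among these, a74ee68 is not an ancestor of any other common ancestor — it is the merge base.

a74ee68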